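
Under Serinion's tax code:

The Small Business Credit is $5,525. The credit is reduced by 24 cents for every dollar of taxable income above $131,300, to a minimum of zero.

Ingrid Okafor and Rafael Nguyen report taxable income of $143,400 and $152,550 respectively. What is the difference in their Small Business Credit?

$2,196

Ingrid ($143,400): Small Business Credit: 24% of the $12,100 excess over $131,300 is $2,904; credit = $5,525 − $2,904 = $2,621.
Rafael ($152,550): Small Business Credit: 24% of the $21,250 excess over $131,300 is $5,100; credit = $5,525 − $5,100 = $425.
Difference: |$2,621 − $425| = $2,196.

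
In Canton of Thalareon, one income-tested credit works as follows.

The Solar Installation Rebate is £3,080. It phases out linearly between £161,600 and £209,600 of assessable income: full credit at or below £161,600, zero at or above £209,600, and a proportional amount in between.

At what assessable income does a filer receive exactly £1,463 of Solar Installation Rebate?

£1,463 is 1,463/3,080 of the full £3,080, so 1,617/3,080 of the £48,000 range has been used: income = £161,600 + £48,000 × 1,617/3,080 = £186,800.

£186,800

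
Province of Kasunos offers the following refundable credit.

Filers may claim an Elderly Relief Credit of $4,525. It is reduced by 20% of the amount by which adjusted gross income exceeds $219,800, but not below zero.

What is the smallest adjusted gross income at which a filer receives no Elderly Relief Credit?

The credit falls by 20% of each dollar above $219,800, so it reaches zero when the excess is $4,525 / 20% = $22,625: income = $219,800 + $22,625 = $242,425.

$242,425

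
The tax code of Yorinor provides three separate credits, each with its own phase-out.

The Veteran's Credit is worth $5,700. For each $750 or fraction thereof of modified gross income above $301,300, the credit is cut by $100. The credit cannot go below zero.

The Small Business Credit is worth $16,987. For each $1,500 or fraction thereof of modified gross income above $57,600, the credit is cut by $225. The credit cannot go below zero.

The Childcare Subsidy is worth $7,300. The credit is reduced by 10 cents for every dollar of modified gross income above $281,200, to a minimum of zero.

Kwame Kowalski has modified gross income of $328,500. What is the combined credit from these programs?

$4,570

Veteran's Credit: income exceeds $301,300 by $27,200, which is 37 full-or-partial $750 increments; reduction = 37 × $100 = $3,700, leaving $2,000.
Small Business Credit: income exceeds $57,600 by $270,900 → 181 increments × $225 = $40,725 ≥ base, so the credit is $0.
Childcare Subsidy: 10% of the $47,300 excess over $281,200 is $4,730; credit = $7,300 − $4,730 = $2,570.
Total: $2,000 + $0 + $2,570 = $4,570.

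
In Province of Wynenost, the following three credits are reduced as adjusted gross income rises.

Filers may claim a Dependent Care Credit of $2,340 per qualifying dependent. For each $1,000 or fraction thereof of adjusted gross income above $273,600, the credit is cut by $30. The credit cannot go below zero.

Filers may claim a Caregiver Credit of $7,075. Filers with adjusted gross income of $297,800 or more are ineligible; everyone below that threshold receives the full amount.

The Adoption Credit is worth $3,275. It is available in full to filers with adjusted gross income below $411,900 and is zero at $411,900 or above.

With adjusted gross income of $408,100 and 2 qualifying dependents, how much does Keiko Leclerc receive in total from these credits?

$3,905

Dependent Care Credit: base = 2 × $2,340 = $4,680. income exceeds $273,600 by $134,500, which is 135 full-or-partial $1,000 increments; reduction = 135 × $30 = $4,050, leaving $630.
Caregiver Credit: $408,100 meets or exceeds the $297,800 cutoff, so the credit is $0.
Adoption Credit: $408,100 is below the $411,900 cutoff, so the full $3,275 applies.
Total: $630 + $0 + $3,275 = $3,905.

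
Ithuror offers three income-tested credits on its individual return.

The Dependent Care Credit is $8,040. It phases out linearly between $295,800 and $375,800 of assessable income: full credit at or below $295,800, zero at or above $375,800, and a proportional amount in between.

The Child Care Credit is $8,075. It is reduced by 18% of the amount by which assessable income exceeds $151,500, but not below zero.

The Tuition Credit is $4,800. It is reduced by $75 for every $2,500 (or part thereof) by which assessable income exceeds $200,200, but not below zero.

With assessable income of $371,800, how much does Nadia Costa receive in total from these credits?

$402

Dependent Care Credit: $371,800 is $76,000 into a $80,000 phase-out range, leaving 4,000/80,000 of the credit: $8,040 × 4,000/80,000 = $402.
Child Care Credit: 18% of the $220,300 excess over $151,500 is $39,654 ≥ base, so the credit is $0.
Tuition Credit: income exceeds $200,200 by $171,600 → 69 increments × $75 = $5,175 ≥ base, so the credit is $0.
Total: $402 + $0 + $0 = $402.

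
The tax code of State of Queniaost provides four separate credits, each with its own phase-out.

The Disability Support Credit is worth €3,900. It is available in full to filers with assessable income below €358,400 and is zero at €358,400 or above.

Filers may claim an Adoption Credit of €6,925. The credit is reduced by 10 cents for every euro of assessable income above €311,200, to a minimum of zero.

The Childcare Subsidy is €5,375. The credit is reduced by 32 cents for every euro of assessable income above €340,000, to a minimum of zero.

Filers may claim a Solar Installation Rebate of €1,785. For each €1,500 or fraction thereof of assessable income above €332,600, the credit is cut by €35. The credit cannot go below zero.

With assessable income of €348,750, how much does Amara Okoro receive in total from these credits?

Disability Support Credit: €348,750 is below the €358,400 cutoff, so the full €3,900 applies.
Adoption Credit: 10% of the €37,550 excess over €311,200 is €3,755; credit = €6,925 − €3,755 = €3,170.
Childcare Subsidy: 32% of the €8,750 excess over €340,000 is €2,800; credit = €5,375 − €2,800 = €2,575.
Solar Installation Rebate: income exceeds €332,600 by €16,150, which is 11 full-or-partial €1,500 increments; reduction = 11 × €35 = €385, leaving €1,400.
Total: €3,900 + €3,170 + €2,575 + €1,400 = €11,045.

€11,045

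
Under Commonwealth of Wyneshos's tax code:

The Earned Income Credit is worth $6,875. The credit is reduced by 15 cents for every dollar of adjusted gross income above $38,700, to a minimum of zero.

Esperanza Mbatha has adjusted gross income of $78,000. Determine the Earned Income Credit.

$980

Earned Income Credit: 15% of the $39,300 excess over $38,700 is $5,895; credit = $6,875 − $5,895 = $980.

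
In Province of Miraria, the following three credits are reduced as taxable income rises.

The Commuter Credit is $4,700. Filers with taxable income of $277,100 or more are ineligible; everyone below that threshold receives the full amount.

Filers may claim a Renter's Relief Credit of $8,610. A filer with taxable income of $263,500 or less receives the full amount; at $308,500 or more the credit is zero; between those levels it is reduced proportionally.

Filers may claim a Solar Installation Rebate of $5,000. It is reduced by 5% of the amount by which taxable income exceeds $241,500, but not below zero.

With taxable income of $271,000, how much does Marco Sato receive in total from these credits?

Commuter Credit: $271,000 is below the $277,100 cutoff, so the full $4,700 applies.
Renter's Relief Credit: $271,000 is $7,500 into a $45,000 phase-out range, leaving 37,500/45,000 of the credit: $8,610 × 37,500/45,000 = $7,175.
Solar Installation Rebate: 5% of the $29,500 excess over $241,500 is $1,475; credit = $5,000 − $1,475 = $3,525.
Total: $4,700 + $7,175 + $3,525 = $15,400.

$15,400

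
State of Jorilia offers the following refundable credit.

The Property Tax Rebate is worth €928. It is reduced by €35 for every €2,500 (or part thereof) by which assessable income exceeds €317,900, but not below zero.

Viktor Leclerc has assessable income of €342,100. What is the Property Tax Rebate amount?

Property Tax Rebate: income exceeds €317,900 by €24,200, which is 10 full-or-partial €2,500 increments; reduction = 10 × €35 = €350, leaving €578.

€578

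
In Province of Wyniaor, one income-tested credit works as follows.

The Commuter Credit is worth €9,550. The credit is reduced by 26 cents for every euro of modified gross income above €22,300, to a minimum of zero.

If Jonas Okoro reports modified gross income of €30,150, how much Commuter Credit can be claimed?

Commuter Credit: 26% of the €7,850 excess over €22,300 is €2,041; credit = €9,550 − €2,041 = €7,509.

€7,509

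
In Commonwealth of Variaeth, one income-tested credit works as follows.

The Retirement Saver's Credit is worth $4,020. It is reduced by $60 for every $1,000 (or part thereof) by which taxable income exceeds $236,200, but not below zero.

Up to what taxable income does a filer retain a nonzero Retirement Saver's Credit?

After 66 increments the reduction is 66 × $60 = $3,960, leaving $60; one more increment wipes it out. Increment 66 ends at excess 66 × $1,000 = $66,000, so the highest qualifying income is $236,200 + $66,000 = $302,200.

$302,200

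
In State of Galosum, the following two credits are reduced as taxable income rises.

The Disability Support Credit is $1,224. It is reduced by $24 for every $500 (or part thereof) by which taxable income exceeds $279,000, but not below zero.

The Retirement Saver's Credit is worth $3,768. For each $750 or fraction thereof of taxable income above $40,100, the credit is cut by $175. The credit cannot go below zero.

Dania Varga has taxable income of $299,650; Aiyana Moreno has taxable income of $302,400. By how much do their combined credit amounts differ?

Dania ($299,650): Disability Support Credit: income exceeds $279,000 by $20,650, which is 42 full-or-partial $500 increments; reduction = 42 × $24 = $1,008, leaving $216. Retirement Saver's Credit: income exceeds $40,100 by $259,550 → 347 increments × $175 = $60,725 ≥ base, so the credit is $0. total $216 + $0 = $216
Aiyana ($302,400): Disability Support Credit: income exceeds $279,000 by $23,400, which is 47 full-or-partial $500 increments; reduction = 47 × $24 = $1,128, leaving $96. Retirement Saver's Credit: income exceeds $40,100 by $262,300 → 350 increments × $175 = $61,250 ≥ base, so the credit is $0. total $96 + $0 = $96
Difference: |$216 − $96| = $120.

$120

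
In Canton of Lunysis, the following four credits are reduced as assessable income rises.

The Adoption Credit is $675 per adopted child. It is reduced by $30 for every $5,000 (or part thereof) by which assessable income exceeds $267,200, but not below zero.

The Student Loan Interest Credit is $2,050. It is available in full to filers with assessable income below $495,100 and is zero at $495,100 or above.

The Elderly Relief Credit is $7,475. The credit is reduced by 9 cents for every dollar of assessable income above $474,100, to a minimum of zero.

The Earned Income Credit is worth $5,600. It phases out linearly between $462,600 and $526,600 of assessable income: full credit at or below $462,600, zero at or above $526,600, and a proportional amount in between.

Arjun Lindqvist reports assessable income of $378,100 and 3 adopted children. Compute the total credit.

$16,460

Adoption Credit: base = 3 × $675 = $2,025. income exceeds $267,200 by $110,900, which is 23 full-or-partial $5,000 increments; reduction = 23 × $30 = $690, leaving $1,335.
Student Loan Interest Credit: $378,100 is below the $495,100 cutoff, so the full $2,050 applies.
Elderly Relief Credit: $378,100 is at or below the $474,100 threshold, so the full $7,475 applies.
Earned Income Credit: $378,100 is at or below the $462,600 threshold, so the full $5,600 applies.
Total: $1,335 + $2,050 + $7,475 + $5,600 = $16,460.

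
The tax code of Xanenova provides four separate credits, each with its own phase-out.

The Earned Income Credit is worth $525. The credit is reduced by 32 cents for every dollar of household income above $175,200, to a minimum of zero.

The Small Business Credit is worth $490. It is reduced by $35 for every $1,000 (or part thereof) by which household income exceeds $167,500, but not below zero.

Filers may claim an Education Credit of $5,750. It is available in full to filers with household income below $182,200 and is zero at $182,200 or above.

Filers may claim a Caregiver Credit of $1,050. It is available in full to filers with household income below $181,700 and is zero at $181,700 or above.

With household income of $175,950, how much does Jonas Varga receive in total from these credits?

$7,260

Earned Income Credit: 32% of the $750 excess over $175,200 is $240; credit = $525 − $240 = $285.
Small Business Credit: income exceeds $167,500 by $8,450, which is 9 full-or-partial $1,000 increments; reduction = 9 × $35 = $315, leaving $175.
Education Credit: $175,950 is below the $182,200 cutoff, so the full $5,750 applies.
Caregiver Credit: $175,950 is below the $181,700 cutoff, so the full $1,050 applies.
Total: $285 + $175 + $5,750 + $1,050 = $7,260.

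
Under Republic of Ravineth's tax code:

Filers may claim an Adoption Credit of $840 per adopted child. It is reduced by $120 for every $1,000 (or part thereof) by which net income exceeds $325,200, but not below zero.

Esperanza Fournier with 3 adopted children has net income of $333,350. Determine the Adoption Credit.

Adoption Credit: base = 3 × $840 = $2,520. income exceeds $325,200 by $8,150, which is 9 full-or-partial $1,000 increments; reduction = 9 × $120 = $1,080, leaving $1,440.

$1,440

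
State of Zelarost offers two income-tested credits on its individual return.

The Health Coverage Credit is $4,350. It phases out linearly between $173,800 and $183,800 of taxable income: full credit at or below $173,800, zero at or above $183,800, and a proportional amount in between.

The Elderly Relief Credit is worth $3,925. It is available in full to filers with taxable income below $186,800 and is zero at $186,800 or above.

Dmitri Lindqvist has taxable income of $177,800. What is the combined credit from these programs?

Health Coverage Credit: $177,800 is $4,000 into a $10,000 phase-out range, leaving 6,000/10,000 of the credit: $4,350 × 6,000/10,000 = $2,610.
Elderly Relief Credit: $177,800 is below the $186,800 cutoff, so the full $3,925 applies.
Total: $2,610 + $3,925 = $6,535.

$6,535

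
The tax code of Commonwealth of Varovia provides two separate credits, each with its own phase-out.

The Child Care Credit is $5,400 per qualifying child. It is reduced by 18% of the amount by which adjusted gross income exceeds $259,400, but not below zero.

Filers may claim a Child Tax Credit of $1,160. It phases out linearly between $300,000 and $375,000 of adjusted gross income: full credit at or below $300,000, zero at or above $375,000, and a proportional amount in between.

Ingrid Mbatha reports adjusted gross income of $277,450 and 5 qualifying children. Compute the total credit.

Child Care Credit: base = 5 × $5,400 = $27,000. 18% of the $18,050 excess over $259,400 is $3,249; credit = $27,000 − $3,249 = $23,751.
Child Tax Credit: $277,450 is at or below the $300,000 threshold, so the full $1,160 applies.
Total: $23,751 + $1,160 = $24,911.

$24,911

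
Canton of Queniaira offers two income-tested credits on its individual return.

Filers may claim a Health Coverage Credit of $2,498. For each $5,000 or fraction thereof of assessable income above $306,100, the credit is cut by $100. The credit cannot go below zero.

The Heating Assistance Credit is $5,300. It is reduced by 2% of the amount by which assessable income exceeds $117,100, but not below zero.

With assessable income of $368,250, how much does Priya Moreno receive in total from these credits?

$1,475

Health Coverage Credit: income exceeds $306,100 by $62,150, which is 13 full-or-partial $5,000 increments; reduction = 13 × $100 = $1,300, leaving $1,198.
Heating Assistance Credit: 2% of the $251,150 excess over $117,100 is $5,023; credit = $5,300 − $5,023 = $277.
Total: $1,198 + $277 = $1,475.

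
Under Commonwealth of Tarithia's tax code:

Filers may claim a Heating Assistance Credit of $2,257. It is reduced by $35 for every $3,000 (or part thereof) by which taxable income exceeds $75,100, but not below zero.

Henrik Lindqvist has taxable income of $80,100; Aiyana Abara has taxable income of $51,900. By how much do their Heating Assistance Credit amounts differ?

Henrik ($80,100): Heating Assistance Credit: income exceeds $75,100 by $5,000, which is 2 full-or-partial $3,000 increments; reduction = 2 × $35 = $70, leaving $2,187.
Aiyana ($51,900): Heating Assistance Credit: $51,900 is at or below the $75,100 threshold, so the full $2,257 applies.
Difference: |$2,187 − $2,257| = $70.

$70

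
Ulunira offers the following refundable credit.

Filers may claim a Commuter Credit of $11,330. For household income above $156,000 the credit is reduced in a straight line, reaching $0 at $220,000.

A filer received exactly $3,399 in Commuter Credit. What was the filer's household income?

$200,800

$3,399 is 3,399/11,330 of the full $11,330, so 7,931/11,330 of the $64,000 range has been used: income = $156,000 + $64,000 × 7,931/11,330 = $200,800.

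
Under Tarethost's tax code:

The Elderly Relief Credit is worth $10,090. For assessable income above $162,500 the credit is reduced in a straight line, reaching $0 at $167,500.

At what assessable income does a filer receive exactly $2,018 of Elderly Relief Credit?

$166,500

$2,018 is 2,018/10,090 of the full $10,090, so 8,072/10,090 of the $5,000 range has been used: income = $162,500 + $5,000 × 8,072/10,090 = $166,500.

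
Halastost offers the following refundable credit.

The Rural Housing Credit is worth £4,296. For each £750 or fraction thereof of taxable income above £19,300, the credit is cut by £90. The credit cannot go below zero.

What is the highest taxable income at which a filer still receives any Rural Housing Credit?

After 47 increments the reduction is 47 × £90 = £4,230, leaving £66; one more increment wipes it out. Increment 47 ends at excess 47 × £750 = £35,250, so the highest qualifying income is £19,300 + £35,250 = £54,550.

£54,550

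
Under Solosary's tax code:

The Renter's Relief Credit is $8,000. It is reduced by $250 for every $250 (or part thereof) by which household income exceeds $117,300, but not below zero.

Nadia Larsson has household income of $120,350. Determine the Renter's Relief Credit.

Renter's Relief Credit: income exceeds $117,300 by $3,050, which is 13 full-or-partial $250 increments; reduction = 13 × $250 = $3,250, leaving $4,750.

$4,750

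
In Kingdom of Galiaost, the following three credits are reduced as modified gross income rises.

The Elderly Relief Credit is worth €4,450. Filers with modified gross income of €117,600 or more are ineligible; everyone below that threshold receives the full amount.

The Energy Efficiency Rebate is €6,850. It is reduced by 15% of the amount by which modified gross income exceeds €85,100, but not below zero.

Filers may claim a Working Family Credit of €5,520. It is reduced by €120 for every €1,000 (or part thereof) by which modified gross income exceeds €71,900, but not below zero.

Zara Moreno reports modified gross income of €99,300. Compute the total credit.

Elderly Relief Credit: €99,300 is below the €117,600 cutoff, so the full €4,450 applies.
Energy Efficiency Rebate: 15% of the €14,200 excess over €85,100 is €2,130; credit = €6,850 − €2,130 = €4,720.
Working Family Credit: income exceeds €71,900 by €27,400, which is 28 full-or-partial €1,000 increments; reduction = 28 × €120 = €3,360, leaving €2,160.
Total: €4,450 + €4,720 + €2,160 = €11,330.

€11,330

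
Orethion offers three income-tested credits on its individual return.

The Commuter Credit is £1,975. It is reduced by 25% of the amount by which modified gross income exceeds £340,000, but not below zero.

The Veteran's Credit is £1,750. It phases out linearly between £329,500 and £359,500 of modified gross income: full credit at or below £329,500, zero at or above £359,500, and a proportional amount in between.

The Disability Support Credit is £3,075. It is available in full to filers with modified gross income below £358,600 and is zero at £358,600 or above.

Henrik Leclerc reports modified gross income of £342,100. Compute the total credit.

£5,540

Commuter Credit: 25% of the £2,100 excess over £340,000 is £525; credit = £1,975 − £525 = £1,450.
Veteran's Credit: £342,100 is £12,600 into a £30,000 phase-out range, leaving 17,400/30,000 of the credit: £1,750 × 17,400/30,000 = £1,015.
Disability Support Credit: £342,100 is below the £358,600 cutoff, so the full £3,075 applies.
Total: £1,450 + £1,015 + £3,075 = £5,540.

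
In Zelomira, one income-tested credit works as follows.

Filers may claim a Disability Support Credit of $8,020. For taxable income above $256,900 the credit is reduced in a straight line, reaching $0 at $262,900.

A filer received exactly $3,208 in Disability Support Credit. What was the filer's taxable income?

$260,500

$3,208 is 3,208/8,020 of the full $8,020, so 4,812/8,020 of the $6,000 range has been used: income = $256,900 + $6,000 × 4,812/8,020 = $260,500.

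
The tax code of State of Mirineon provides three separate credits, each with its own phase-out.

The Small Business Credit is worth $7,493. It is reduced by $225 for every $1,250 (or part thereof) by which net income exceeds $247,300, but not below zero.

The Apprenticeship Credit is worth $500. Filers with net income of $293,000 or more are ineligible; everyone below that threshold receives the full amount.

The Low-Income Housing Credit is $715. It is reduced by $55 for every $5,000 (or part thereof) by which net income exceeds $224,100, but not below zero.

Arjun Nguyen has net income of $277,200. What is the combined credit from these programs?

$2,703

Small Business Credit: income exceeds $247,300 by $29,900, which is 24 full-or-partial $1,250 increments; reduction = 24 × $225 = $5,400, leaving $2,093.
Apprenticeship Credit: $277,200 is below the $293,000 cutoff, so the full $500 applies.
Low-Income Housing Credit: income exceeds $224,100 by $53,100, which is 11 full-or-partial $5,000 increments; reduction = 11 × $55 = $605, leaving $110.
Total: $2,093 + $500 + $110 = $2,703.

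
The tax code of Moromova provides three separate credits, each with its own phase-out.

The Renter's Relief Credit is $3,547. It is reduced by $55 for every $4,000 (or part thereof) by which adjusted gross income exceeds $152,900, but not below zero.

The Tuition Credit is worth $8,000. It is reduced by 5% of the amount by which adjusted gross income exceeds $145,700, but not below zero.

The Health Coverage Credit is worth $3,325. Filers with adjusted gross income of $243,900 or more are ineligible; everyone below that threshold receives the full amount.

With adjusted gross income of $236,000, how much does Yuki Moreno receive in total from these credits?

Renter's Relief Credit: income exceeds $152,900 by $83,100, which is 21 full-or-partial $4,000 increments; reduction = 21 × $55 = $1,155, leaving $2,392.
Tuition Credit: 5% of the $90,300 excess over $145,700 is $4,515; credit = $8,000 − $4,515 = $3,485.
Health Coverage Credit: $236,000 is below the $243,900 cutoff, so the full $3,325 applies.
Total: $2,392 + $3,485 + $3,325 = $9,202.

$9,202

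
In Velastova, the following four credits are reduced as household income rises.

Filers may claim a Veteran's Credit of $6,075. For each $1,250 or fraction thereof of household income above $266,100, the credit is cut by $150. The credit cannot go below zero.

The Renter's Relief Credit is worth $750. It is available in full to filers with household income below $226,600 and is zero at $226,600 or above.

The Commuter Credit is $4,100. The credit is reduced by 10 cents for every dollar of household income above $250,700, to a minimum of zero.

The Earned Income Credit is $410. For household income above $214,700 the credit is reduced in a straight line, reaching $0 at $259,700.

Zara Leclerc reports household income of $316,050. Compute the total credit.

$75

Veteran's Credit: income exceeds $266,100 by $49,950, which is 40 full-or-partial $1,250 increments; reduction = 40 × $150 = $6,000, leaving $75.
Renter's Relief Credit: $316,050 meets or exceeds the $226,600 cutoff, so the credit is $0.
Commuter Credit: 10% of the $65,350 excess over $250,700 is $6,535 ≥ base, so the credit is $0.
Earned Income Credit: $316,050 is at or above $259,700, so the credit is $0.
Total: $75 + $0 + $0 + $0 = $75.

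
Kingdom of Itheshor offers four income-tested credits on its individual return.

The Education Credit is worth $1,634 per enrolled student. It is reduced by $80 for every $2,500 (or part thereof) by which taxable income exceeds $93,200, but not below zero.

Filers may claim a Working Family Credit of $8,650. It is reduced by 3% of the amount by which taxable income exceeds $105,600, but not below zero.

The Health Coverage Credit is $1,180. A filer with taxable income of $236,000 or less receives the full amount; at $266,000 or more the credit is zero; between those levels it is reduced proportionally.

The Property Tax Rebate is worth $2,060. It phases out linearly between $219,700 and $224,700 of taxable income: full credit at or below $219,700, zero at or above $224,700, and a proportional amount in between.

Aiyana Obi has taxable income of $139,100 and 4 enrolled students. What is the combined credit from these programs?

Education Credit: base = 4 × $1,634 = $6,536. income exceeds $93,200 by $45,900, which is 19 full-or-partial $2,500 increments; reduction = 19 × $80 = $1,520, leaving $5,016.
Working Family Credit: 3% of the $33,500 excess over $105,600 is $1,005; credit = $8,650 − $1,005 = $7,645.
Health Coverage Credit: $139,100 is at or below the $236,000 threshold, so the full $1,180 applies.
Property Tax Rebate: $139,100 is at or below the $219,700 threshold, so the full $2,060 applies.
Total: $5,016 + $7,645 + $1,180 + $2,060 = $15,901.

$15,901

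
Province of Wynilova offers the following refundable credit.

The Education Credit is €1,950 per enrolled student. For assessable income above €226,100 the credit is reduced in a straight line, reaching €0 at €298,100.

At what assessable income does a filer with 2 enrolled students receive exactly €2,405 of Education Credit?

€253,700

Full credit = 2 × €1,950 = €3,900.
€2,405 is 2,405/3,900 of the full €3,900, so 1,495/3,900 of the €72,000 range has been used: income = €226,100 + €72,000 × 1,495/3,900 = €253,700.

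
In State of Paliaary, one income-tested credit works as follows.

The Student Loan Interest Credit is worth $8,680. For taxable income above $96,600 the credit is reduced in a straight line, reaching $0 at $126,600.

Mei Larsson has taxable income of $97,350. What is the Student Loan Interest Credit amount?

$8,463

Student Loan Interest Credit: $97,350 is $750 into a $30,000 phase-out range, leaving 29,250/30,000 of the credit: $8,680 × 29,250/30,000 = $8,463.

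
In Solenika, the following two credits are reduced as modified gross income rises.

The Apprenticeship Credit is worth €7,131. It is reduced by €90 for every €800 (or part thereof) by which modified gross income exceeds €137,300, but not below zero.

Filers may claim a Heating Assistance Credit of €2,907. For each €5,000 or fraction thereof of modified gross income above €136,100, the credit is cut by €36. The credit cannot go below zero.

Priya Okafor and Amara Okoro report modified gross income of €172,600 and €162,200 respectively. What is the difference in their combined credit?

Priya (€172,600): Apprenticeship Credit: income exceeds €137,300 by €35,300, which is 45 full-or-partial €800 increments; reduction = 45 × €90 = €4,050, leaving €3,081. Heating Assistance Credit: income exceeds €136,100 by €36,500, which is 8 full-or-partial €5,000 increments; reduction = 8 × €36 = €288, leaving €2,619. total €3,081 + €2,619 = €5,700
Amara (€162,200): Apprenticeship Credit: income exceeds €137,300 by €24,900, which is 32 full-or-partial €800 increments; reduction = 32 × €90 = €2,880, leaving €4,251. Heating Assistance Credit: income exceeds €136,100 by €26,100, which is 6 full-or-partial €5,000 increments; reduction = 6 × €36 = €216, leaving €2,691. total €4,251 + €2,691 = €6,942
Difference: |€5,700 − €6,942| = €1,242.

€1,242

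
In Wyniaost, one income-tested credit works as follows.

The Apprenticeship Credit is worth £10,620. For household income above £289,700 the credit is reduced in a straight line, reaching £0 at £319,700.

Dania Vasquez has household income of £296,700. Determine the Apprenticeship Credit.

Apprenticeship Credit: £296,700 is £7,000 into a £30,000 phase-out range, leaving 23,000/30,000 of the credit: £10,620 × 23,000/30,000 = £8,142.

£8,142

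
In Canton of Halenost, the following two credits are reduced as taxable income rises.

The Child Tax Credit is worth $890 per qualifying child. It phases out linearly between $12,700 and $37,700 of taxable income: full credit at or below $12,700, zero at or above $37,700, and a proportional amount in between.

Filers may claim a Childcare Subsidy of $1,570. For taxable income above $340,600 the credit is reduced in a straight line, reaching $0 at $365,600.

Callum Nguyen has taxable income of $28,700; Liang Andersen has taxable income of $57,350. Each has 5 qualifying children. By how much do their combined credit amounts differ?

$1,602

Callum ($28,700): Child Tax Credit: base = 5 × $890 = $4,450. $28,700 is $16,000 into a $25,000 phase-out range, leaving 9,000/25,000 of the credit: $4,450 × 9,000/25,000 = $1,602. Childcare Subsidy: $28,700 is at or below the $340,600 threshold, so the full $1,570 applies. total $1,602 + $1,570 = $3,172
Liang ($57,350): Child Tax Credit: base = 5 × $890 = $4,450. $57,350 is at or above $37,700, so the credit is $0. Childcare Subsidy: $57,350 is at or below the $340,600 threshold, so the full $1,570 applies. total $0 + $1,570 = $1,570
Difference: |$3,172 − $1,570| = $1,602.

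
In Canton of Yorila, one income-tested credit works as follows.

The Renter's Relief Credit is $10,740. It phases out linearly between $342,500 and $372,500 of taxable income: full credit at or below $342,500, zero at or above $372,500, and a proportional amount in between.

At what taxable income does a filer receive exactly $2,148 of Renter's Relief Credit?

$366,500

$2,148 is 2,148/10,740 of the full $10,740, so 8,592/10,740 of the $30,000 range has been used: income = $342,500 + $30,000 × 8,592/10,740 = $366,500.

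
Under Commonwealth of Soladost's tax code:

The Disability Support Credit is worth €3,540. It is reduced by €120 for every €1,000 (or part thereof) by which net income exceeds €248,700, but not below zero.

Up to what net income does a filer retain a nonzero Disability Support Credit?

After 29 increments the reduction is 29 × €120 = €3,480, leaving €60; one more increment wipes it out. Increment 29 ends at excess 29 × €1,000 = €29,000, so the highest qualifying income is €248,700 + €29,000 = €277,700.

€277,700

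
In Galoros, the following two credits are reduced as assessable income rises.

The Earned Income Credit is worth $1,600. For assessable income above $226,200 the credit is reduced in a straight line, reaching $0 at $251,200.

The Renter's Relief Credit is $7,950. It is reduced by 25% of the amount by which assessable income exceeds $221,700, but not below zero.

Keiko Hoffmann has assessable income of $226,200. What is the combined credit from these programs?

Earned Income Credit: $226,200 is at or below the $226,200 threshold, so the full $1,600 applies.
Renter's Relief Credit: 25% of the $4,500 excess over $221,700 is $1,125; credit = $7,950 − $1,125 = $6,825.
Total: $1,600 + $6,825 = $8,425.

$8,425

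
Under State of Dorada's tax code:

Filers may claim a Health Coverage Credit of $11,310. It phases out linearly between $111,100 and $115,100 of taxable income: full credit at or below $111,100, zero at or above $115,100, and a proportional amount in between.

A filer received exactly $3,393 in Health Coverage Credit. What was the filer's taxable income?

$3,393 is 3,393/11,310 of the full $11,310, so 7,917/11,310 of the $4,000 range has been used: income = $111,100 + $4,000 × 7,917/11,310 = $113,900.

$113,900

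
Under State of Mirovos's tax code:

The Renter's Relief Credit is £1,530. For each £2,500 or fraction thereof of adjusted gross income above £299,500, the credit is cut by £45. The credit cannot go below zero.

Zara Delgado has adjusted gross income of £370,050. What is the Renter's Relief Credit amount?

Renter's Relief Credit: income exceeds £299,500 by £70,550, which is 29 full-or-partial £2,500 increments; reduction = 29 × £45 = £1,305, leaving £225.

£225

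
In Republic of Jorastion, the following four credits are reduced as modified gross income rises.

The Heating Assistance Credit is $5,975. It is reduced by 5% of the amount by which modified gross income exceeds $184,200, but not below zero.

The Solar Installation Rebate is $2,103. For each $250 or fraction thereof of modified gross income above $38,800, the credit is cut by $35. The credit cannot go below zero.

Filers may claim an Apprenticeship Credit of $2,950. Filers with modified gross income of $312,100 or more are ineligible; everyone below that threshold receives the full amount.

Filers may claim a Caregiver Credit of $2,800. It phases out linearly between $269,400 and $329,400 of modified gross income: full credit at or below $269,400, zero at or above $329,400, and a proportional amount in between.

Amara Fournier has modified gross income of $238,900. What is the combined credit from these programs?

Heating Assistance Credit: 5% of the $54,700 excess over $184,200 is $2,735; credit = $5,975 − $2,735 = $3,240.
Solar Installation Rebate: income exceeds $38,800 by $200,100 → 801 increments × $35 = $28,035 ≥ base, so the credit is $0.
Apprenticeship Credit: $238,900 is below the $312,100 cutoff, so the full $2,950 applies.
Caregiver Credit: $238,900 is at or below the $269,400 threshold, so the full $2,800 applies.
Total: $3,240 + $0 + $2,950 + $2,800 = $8,990.

$8,990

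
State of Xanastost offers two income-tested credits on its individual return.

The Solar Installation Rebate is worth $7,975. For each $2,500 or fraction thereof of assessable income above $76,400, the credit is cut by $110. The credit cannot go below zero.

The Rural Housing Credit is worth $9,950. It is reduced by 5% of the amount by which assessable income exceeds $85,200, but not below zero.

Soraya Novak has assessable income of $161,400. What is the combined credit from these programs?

Solar Installation Rebate: income exceeds $76,400 by $85,000, which is 34 full-or-partial $2,500 increments; reduction = 34 × $110 = $3,740, leaving $4,235.
Rural Housing Credit: 5% of the $76,200 excess over $85,200 is $3,810; credit = $9,950 − $3,810 = $6,140.
Total: $4,235 + $6,140 = $10,375.

$10,375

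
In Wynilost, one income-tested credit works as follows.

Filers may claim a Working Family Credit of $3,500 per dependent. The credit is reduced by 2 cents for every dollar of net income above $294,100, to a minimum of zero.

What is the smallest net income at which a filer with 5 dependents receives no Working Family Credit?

Full credit = 5 × $3,500 = $17,500.
The credit falls by 2% of each dollar above $294,100, so it reaches zero when the excess is $17,500 / 2% = $875,000: income = $294,100 + $875,000 = $1,169,100.

$1,169,100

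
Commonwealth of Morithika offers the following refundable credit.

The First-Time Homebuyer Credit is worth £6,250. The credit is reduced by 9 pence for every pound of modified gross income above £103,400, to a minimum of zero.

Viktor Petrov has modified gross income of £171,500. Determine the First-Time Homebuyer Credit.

£121

First-Time Homebuyer Credit: 9% of the £68,100 excess over £103,400 is £6,129; credit = £6,250 − £6,129 = £121.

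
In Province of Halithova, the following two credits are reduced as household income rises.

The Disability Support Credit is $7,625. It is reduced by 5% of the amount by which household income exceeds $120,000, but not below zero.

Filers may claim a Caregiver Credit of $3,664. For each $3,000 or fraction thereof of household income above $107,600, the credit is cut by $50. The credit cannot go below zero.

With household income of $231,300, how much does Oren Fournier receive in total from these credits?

Disability Support Credit: 5% of the $111,300 excess over $120,000 is $5,565; credit = $7,625 − $5,565 = $2,060.
Caregiver Credit: income exceeds $107,600 by $123,700, which is 42 full-or-partial $3,000 increments; reduction = 42 × $50 = $2,100, leaving $1,564.
Total: $2,060 + $1,564 = $3,624.

$3,624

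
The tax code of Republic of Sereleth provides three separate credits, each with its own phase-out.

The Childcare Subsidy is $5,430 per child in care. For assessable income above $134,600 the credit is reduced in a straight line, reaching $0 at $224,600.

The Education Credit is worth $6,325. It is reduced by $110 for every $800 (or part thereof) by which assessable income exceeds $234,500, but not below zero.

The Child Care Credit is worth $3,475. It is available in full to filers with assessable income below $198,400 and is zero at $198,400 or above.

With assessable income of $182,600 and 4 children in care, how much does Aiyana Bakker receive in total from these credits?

Childcare Subsidy: base = 4 × $5,430 = $21,720. $182,600 is $48,000 into a $90,000 phase-out range, leaving 42,000/90,000 of the credit: $21,720 × 42,000/90,000 = $10,136.
Education Credit: $182,600 is at or below the $234,500 threshold, so the full $6,325 applies.
Child Care Credit: $182,600 is below the $198,400 cutoff, so the full $3,475 applies.
Total: $10,136 + $6,325 + $3,475 = $19,936.

$19,936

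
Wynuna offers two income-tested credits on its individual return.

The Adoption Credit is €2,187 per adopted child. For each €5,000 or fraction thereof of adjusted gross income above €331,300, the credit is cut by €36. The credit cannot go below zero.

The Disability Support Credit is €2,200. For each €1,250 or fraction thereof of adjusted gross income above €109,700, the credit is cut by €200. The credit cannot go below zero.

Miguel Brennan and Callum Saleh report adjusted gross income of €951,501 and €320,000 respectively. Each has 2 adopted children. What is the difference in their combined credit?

€4,374

Miguel (€951,501): Adoption Credit: base = 2 × €2,187 = €4,374. income exceeds €331,300 by €620,201 → 125 increments × €36 = €4,500 ≥ base, so the credit is €0. Disability Support Credit: income exceeds €109,700 by €841,801 → 674 increments × €200 = €134,800 ≥ base, so the credit is €0. total €0 + €0 = €0
Callum (€320,000): Adoption Credit: base = 2 × €2,187 = €4,374. €320,000 is at or below the €331,300 threshold, so the full €4,374 applies. Disability Support Credit: income exceeds €109,700 by €210,300 → 169 increments × €200 = €33,800 ≥ base, so the credit is €0. total €4,374 + €0 = €4,374
Difference: |€0 − €4,374| = €4,374.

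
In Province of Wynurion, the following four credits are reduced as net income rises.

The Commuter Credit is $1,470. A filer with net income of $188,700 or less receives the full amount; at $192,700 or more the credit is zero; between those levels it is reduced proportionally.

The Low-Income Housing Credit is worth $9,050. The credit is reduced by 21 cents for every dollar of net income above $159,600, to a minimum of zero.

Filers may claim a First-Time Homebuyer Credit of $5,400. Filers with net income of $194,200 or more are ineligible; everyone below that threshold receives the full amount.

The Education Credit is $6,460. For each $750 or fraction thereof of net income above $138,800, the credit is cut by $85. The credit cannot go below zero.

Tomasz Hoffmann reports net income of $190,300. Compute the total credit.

Commuter Credit: $190,300 is $1,600 into a $4,000 phase-out range, leaving 2,400/4,000 of the credit: $1,470 × 2,400/4,000 = $882.
Low-Income Housing Credit: 21% of the $30,700 excess over $159,600 is $6,447; credit = $9,050 − $6,447 = $2,603.
First-Time Homebuyer Credit: $190,300 is below the $194,200 cutoff, so the full $5,400 applies.
Education Credit: income exceeds $138,800 by $51,500, which is 69 full-or-partial $750 increments; reduction = 69 × $85 = $5,865, leaving $595.
Total: $882 + $2,603 + $5,400 + $595 = $9,480.

$9,480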